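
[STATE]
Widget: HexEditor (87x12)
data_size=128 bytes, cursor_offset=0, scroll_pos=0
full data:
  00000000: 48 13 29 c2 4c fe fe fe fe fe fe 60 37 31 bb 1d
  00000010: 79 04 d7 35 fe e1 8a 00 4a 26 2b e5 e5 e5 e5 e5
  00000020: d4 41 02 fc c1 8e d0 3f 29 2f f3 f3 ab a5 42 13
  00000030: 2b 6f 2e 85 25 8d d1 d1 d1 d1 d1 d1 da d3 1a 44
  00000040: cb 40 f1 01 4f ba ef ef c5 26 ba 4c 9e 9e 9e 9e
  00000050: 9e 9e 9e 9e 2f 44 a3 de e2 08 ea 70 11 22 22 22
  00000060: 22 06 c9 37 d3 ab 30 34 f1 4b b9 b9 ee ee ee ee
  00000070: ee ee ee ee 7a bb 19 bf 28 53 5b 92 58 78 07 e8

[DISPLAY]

00000000  48 13 29 c2 4c fe fe fe  fe fe fe 60 37 31 bb 1d  |H.).L......`71..|         
00000010  79 04 d7 35 fe e1 8a 00  4a 26 2b e5 e5 e5 e5 e5  |y..5....J&+.....|         
00000020  d4 41 02 fc c1 8e d0 3f  29 2f f3 f3 ab a5 42 13  |.A.....?)/....B.|         
00000030  2b 6f 2e 85 25 8d d1 d1  d1 d1 d1 d1 da d3 1a 44  |+o..%..........D|         
00000040  cb 40 f1 01 4f ba ef ef  c5 26 ba 4c 9e 9e 9e 9e  |.@..O....&.L....|         
00000050  9e 9e 9e 9e 2f 44 a3 de  e2 08 ea 70 11 22 22 22  |..../D.....p."""|         
00000060  22 06 c9 37 d3 ab 30 34  f1 4b b9 b9 ee ee ee ee  |"..7..04.K......|         
00000070  ee ee ee ee 7a bb 19 bf  28 53 5b 92 58 78 07 e8  |....z...(S[.Xx..|         
                                                                                       
                                                                                       
                                                                                       
                                                                                       


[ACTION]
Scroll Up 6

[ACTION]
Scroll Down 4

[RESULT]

00000040  cb 40 f1 01 4f ba ef ef  c5 26 ba 4c 9e 9e 9e 9e  |.@..O....&.L....|         
00000050  9e 9e 9e 9e 2f 44 a3 de  e2 08 ea 70 11 22 22 22  |..../D.....p."""|         
00000060  22 06 c9 37 d3 ab 30 34  f1 4b b9 b9 ee ee ee ee  |"..7..04.K......|         
00000070  ee ee ee ee 7a bb 19 bf  28 53 5b 92 58 78 07 e8  |....z...(S[.Xx..|         
                                                                                       
                                                                                       
                                                                                       
                                                                                       
                                                                                       
                                                                                       
                                                                                       
                                                                                       


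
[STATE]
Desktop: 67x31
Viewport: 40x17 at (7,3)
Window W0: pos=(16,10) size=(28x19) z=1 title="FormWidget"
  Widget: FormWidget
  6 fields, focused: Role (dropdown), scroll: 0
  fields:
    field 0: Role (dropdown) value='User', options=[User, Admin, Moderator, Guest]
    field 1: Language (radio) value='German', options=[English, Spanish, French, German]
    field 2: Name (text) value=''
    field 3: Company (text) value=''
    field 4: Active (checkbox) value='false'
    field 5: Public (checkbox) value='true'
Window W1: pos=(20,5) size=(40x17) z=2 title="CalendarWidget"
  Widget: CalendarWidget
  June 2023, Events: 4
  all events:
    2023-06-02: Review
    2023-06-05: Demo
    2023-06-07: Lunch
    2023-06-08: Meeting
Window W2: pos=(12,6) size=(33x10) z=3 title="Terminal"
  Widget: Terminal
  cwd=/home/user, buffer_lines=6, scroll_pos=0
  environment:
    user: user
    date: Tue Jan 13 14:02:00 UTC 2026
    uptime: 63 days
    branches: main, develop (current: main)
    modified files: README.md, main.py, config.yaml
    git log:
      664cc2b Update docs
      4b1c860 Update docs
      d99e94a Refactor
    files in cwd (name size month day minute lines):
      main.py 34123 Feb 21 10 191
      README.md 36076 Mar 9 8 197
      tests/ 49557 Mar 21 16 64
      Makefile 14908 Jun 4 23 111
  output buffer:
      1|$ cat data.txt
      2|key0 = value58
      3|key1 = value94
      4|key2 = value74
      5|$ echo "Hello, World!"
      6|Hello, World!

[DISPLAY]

                                        
                                        
             ┏━━━━━━━━━━━━━━━━━━━━━━━━━━
     ┏━━━━━━━━━━━━━━━━━━━━━━━━━━━━━━━┓  
     ┃ Terminal                      ┃──
     ┠───────────────────────────────┨  
     ┃$ cat data.txt                 ┃  
     ┃key0 = value58                 ┃  
     ┃key1 = value94                 ┃  
     ┃key2 = value74                 ┃  
     ┃$ echo "Hello, World!"         ┃  
     ┃Hello, World!                  ┃  
     ┗━━━━━━━━━━━━━━━━━━━━━━━━━━━━━━━┛  
         ┃  C┃                          
         ┃  A┃                          
         ┃  P┃                          
         ┃   ┃                          


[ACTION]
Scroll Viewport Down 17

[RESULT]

     ┃Hello, World!                  ┃  
     ┗━━━━━━━━━━━━━━━━━━━━━━━━━━━━━━━┛  
         ┃  C┃                          
         ┃  A┃                          
         ┃  P┃                          
         ┃   ┃                          
         ┃   ┃                          
         ┃   ┗━━━━━━━━━━━━━━━━━━━━━━━━━━
         ┃                          ┃   
         ┃                          ┃   
         ┃                          ┃   
         ┃                          ┃   
         ┃                          ┃   
         ┃                          ┃   
         ┗━━━━━━━━━━━━━━━━━━━━━━━━━━┛   
                                        
                                        


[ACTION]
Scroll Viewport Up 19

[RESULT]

                                        
                                        
                                        
                                        
                                        
             ┏━━━━━━━━━━━━━━━━━━━━━━━━━━
     ┏━━━━━━━━━━━━━━━━━━━━━━━━━━━━━━━┓  
     ┃ Terminal                      ┃──
     ┠───────────────────────────────┨  
     ┃$ cat data.txt                 ┃  
     ┃key0 = value58                 ┃  
     ┃key1 = value94                 ┃  
     ┃key2 = value74                 ┃  
     ┃$ echo "Hello, World!"         ┃  
     ┃Hello, World!                  ┃  
     ┗━━━━━━━━━━━━━━━━━━━━━━━━━━━━━━━┛  
         ┃  C┃                          


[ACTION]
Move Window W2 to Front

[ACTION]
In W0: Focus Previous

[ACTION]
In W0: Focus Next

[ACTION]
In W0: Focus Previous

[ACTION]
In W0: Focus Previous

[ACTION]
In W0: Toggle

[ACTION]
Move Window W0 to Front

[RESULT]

                                        
                                        
                                        
                                        
                                        
             ┏━━━━━━━━━━━━━━━━━━━━━━━━━━
     ┏━━━━━━━━━━━━━━━━━━━━━━━━━━━━━━━┓  
     ┃ Terminal                      ┃──
     ┠───────────────────────────────┨  
     ┃$ cat data.txt                 ┃  
     ┃key┏━━━━━━━━━━━━━━━━━━━━━━━━━━┓┃  
     ┃key┃ FormWidget               ┃┃  
     ┃key┠──────────────────────────┨┃  
     ┃$ e┃  Role:       [User     ▼]┃┃  
     ┃Hel┃  Language:   ( ) English ┃┃  
     ┗━━━┃  Name:       [          ]┃┛  
         ┃  Company:    [          ]┃   


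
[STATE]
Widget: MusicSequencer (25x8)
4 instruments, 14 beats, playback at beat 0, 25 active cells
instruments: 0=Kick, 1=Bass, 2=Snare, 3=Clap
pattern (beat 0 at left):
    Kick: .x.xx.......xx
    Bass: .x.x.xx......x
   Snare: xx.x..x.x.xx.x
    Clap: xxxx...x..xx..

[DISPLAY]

      ▼1234567890123     
  Kick·█·██·······██     
  Bass·█·█·██······█     
 Snare██·█··█·█·██·█     
  Clap████···█··██··     
                         
                         
                         


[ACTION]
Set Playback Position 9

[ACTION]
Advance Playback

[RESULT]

      0123456789▼123     
  Kick·█·██·······██     
  Bass·█·█·██······█     
 Snare██·█··█·█·██·█     
  Clap████···█··██··     
                         
                         
                         


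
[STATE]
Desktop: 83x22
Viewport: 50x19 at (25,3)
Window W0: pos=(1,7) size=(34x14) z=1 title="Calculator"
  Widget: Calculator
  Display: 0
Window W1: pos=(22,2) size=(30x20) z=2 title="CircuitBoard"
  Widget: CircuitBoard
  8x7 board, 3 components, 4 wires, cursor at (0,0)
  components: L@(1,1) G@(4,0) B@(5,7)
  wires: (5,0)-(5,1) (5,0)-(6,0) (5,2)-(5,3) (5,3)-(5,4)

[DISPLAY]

ircuitBoard               ┃                       
──────────────────────────┨                       
 0 1 2 3 4 5 6 7          ┃                       
 [.]                      ┃                       
                          ┃                       
      L                   ┃                       
                          ┃                       
                          ┃                       
                          ┃                       
                          ┃                       
                          ┃                       
  G                       ┃                       
                          ┃                       
  · ─ ·   · ─ · ─ ·       ┃                       
  │                       ┃                       
  ·                       ┃                       
rsor: (0,0)               ┃                       
                          ┃                       
━━━━━━━━━━━━━━━━━━━━━━━━━━┛                       


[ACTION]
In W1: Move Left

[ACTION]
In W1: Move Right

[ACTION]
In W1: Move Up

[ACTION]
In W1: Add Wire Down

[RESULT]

ircuitBoard               ┃                       
──────────────────────────┨                       
 0 1 2 3 4 5 6 7          ┃                       
     [.]                  ┃                       
      │                   ┃                       
      L                   ┃                       
                          ┃                       
                          ┃                       
                          ┃                       
                          ┃                       
                          ┃                       
  G                       ┃                       
                          ┃                       
  · ─ ·   · ─ · ─ ·       ┃                       
  │                       ┃                       
  ·                       ┃                       
rsor: (0,1)               ┃                       
                          ┃                       
━━━━━━━━━━━━━━━━━━━━━━━━━━┛                       


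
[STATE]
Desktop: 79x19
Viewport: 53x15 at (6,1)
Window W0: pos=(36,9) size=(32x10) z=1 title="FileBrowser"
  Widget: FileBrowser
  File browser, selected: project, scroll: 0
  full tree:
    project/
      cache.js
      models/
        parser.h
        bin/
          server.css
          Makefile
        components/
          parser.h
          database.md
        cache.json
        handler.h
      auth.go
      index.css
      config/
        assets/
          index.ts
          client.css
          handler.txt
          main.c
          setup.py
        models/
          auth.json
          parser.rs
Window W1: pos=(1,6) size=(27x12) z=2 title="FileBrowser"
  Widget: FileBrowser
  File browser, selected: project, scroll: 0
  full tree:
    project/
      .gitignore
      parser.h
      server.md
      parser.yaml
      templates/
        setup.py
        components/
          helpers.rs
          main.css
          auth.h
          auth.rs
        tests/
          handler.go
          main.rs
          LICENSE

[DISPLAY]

                                                     
                                                     
                                                     
                                                     
                                                     
━━━━━━━━━━━━━━━━━━━━━┓                               
eBrowser             ┃                               
─────────────────────┨                               
] project/           ┃        ┏━━━━━━━━━━━━━━━━━━━━━━
.gitignore           ┃        ┃ FileBrowser          
parser.h             ┃        ┠──────────────────────
server.md            ┃        ┃> [-] project/        
parser.yaml          ┃        ┃    cache.js          
[+] templates/       ┃        ┃    [+] models/       
                     ┃        ┃    auth.go           


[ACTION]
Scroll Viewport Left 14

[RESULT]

                                                     
                                                     
                                                     
                                                     
                                                     
 ┏━━━━━━━━━━━━━━━━━━━━━━━━━┓                         
 ┃ FileBrowser             ┃                         
 ┠─────────────────────────┨                         
 ┃> [-] project/           ┃        ┏━━━━━━━━━━━━━━━━
 ┃    .gitignore           ┃        ┃ FileBrowser    
 ┃    parser.h             ┃        ┠────────────────
 ┃    server.md            ┃        ┃> [-] project/  
 ┃    parser.yaml          ┃        ┃    cache.js    
 ┃    [+] templates/       ┃        ┃    [+] models/ 
 ┃                         ┃        ┃    auth.go     


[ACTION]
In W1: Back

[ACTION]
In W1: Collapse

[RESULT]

                                                     
                                                     
                                                     
                                                     
                                                     
 ┏━━━━━━━━━━━━━━━━━━━━━━━━━┓                         
 ┃ FileBrowser             ┃                         
 ┠─────────────────────────┨                         
 ┃> [+] project/           ┃        ┏━━━━━━━━━━━━━━━━
 ┃                         ┃        ┃ FileBrowser    
 ┃                         ┃        ┠────────────────
 ┃                         ┃        ┃> [-] project/  
 ┃                         ┃        ┃    cache.js    
 ┃                         ┃        ┃    [+] models/ 
 ┃                         ┃        ┃    auth.go     


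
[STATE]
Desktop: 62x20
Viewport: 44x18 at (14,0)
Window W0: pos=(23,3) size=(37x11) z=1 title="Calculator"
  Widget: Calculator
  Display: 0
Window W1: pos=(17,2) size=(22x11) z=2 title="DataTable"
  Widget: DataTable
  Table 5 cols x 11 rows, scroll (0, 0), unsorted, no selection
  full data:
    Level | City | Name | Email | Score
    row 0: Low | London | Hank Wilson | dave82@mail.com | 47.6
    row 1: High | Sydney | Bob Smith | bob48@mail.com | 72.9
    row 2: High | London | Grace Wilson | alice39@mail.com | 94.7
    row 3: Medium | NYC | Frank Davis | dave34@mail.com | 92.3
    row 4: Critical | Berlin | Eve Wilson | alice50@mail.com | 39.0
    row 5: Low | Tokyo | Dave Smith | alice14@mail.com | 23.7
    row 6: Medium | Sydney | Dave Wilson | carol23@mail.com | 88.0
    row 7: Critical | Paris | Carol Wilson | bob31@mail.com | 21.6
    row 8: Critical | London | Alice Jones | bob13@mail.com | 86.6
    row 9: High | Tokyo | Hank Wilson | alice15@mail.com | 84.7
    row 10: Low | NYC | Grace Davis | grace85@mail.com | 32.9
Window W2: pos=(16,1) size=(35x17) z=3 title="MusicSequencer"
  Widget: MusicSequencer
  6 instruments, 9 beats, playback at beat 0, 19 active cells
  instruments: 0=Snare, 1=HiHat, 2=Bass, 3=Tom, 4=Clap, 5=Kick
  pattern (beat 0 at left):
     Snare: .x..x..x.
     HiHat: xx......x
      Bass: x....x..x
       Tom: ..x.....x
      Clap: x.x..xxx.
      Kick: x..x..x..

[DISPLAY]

                                            
  ┏━━━━━━━━━━━━━━━━━━━━━━━━━━━━━━━━━┓       
  ┃ MusicSequencer                  ┃       
  ┠─────────────────────────────────┨━━━━━━━
  ┃      ▼12345678                  ┃       
  ┃ Snare·█··█··█·                  ┃───────
  ┃ HiHat██······█                  ┃       
  ┃  Bass█····█··█                  ┃       
  ┃   Tom··█·····█                  ┃       
  ┃  Clap█·█··███·                  ┃       
  ┃  Kick█··█··█··                  ┃       
  ┃                                 ┃       
  ┃                                 ┃       
  ┃                                 ┃━━━━━━━
  ┃                                 ┃       
  ┃                                 ┃       
  ┃                                 ┃       
  ┗━━━━━━━━━━━━━━━━━━━━━━━━━━━━━━━━━┛       


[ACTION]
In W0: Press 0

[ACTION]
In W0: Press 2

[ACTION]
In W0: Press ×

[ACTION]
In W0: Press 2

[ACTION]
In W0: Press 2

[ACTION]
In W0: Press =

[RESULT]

                                            
  ┏━━━━━━━━━━━━━━━━━━━━━━━━━━━━━━━━━┓       
  ┃ MusicSequencer                  ┃       
  ┠─────────────────────────────────┨━━━━━━━
  ┃      ▼12345678                  ┃       
  ┃ Snare·█··█··█·                  ┃───────
  ┃ HiHat██······█                  ┃      4
  ┃  Bass█····█··█                  ┃       
  ┃   Tom··█·····█                  ┃       
  ┃  Clap█·█··███·                  ┃       
  ┃  Kick█··█··█··                  ┃       
  ┃                                 ┃       
  ┃                                 ┃       
  ┃                                 ┃━━━━━━━
  ┃                                 ┃       
  ┃                                 ┃       
  ┃                                 ┃       
  ┗━━━━━━━━━━━━━━━━━━━━━━━━━━━━━━━━━┛       


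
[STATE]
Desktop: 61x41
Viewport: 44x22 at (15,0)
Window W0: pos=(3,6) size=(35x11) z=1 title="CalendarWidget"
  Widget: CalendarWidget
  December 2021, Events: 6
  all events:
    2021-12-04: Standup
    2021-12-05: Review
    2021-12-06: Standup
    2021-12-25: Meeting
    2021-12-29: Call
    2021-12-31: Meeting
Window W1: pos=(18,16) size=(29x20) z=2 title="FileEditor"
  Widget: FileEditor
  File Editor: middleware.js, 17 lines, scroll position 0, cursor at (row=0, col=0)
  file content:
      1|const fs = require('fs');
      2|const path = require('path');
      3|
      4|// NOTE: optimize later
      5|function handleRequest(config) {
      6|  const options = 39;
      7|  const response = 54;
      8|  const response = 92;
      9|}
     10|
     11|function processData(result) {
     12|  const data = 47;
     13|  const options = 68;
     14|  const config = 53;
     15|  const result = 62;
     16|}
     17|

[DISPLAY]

                                            
                                            
                                            
                                            
                                            
                                            
━━━━━━━━━━━━━━━━━━━━━━┓                     
dget                  ┃                     
──────────────────────┨                     
ecember 2021          ┃                     
 Fr Sa Su             ┃                     
  3  4*  5*           ┃                     
9 10 11 12            ┃                     
 17 18 19             ┃                     
 24 25* 26            ┃                     
0 31*                 ┃                     
━━━┏━━━━━━━━━━━━━━━━━━━━━━━━━━━┓            
   ┃ FileEditor                ┃            
   ┠───────────────────────────┨            
   ┃█onst fs = require('fs'); ▲┃            
   ┃const path = require('path█┃            
   ┃                          ░┃            


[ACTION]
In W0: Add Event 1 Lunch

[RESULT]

                                            
                                            
                                            
                                            
                                            
                                            
━━━━━━━━━━━━━━━━━━━━━━┓                     
dget                  ┃                     
──────────────────────┨                     
ecember 2021          ┃                     
 Fr Sa Su             ┃                     
2  3  4*  5*          ┃                     
9 10 11 12            ┃                     
 17 18 19             ┃                     
 24 25* 26            ┃                     
0 31*                 ┃                     
━━━┏━━━━━━━━━━━━━━━━━━━━━━━━━━━┓            
   ┃ FileEditor                ┃            
   ┠───────────────────────────┨            
   ┃█onst fs = require('fs'); ▲┃            
   ┃const path = require('path█┃            
   ┃                          ░┃            


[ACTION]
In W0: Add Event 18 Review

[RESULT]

                                            
                                            
                                            
                                            
                                            
                                            
━━━━━━━━━━━━━━━━━━━━━━┓                     
dget                  ┃                     
──────────────────────┨                     
ecember 2021          ┃                     
 Fr Sa Su             ┃                     
2  3  4*  5*          ┃                     
9 10 11 12            ┃                     
 17 18* 19            ┃                     
 24 25* 26            ┃                     
0 31*                 ┃                     
━━━┏━━━━━━━━━━━━━━━━━━━━━━━━━━━┓            
   ┃ FileEditor                ┃            
   ┠───────────────────────────┨            
   ┃█onst fs = require('fs'); ▲┃            
   ┃const path = require('path█┃            
   ┃                          ░┃            


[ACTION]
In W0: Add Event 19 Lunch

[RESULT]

                                            
                                            
                                            
                                            
                                            
                                            
━━━━━━━━━━━━━━━━━━━━━━┓                     
dget                  ┃                     
──────────────────────┨                     
ecember 2021          ┃                     
 Fr Sa Su             ┃                     
2  3  4*  5*          ┃                     
9 10 11 12            ┃                     
 17 18* 19*           ┃                     
 24 25* 26            ┃                     
0 31*                 ┃                     
━━━┏━━━━━━━━━━━━━━━━━━━━━━━━━━━┓            
   ┃ FileEditor                ┃            
   ┠───────────────────────────┨            
   ┃█onst fs = require('fs'); ▲┃            
   ┃const path = require('path█┃            
   ┃                          ░┃            


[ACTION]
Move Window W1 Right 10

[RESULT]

                                            
                                            
                                            
                                            
                                            
                                            
━━━━━━━━━━━━━━━━━━━━━━┓                     
dget                  ┃                     
──────────────────────┨                     
ecember 2021          ┃                     
 Fr Sa Su             ┃                     
2  3  4*  5*          ┃                     
9 10 11 12            ┃                     
 17 18* 19*           ┃                     
 24 25* 26            ┃                     
0 31*                 ┃                     
━━━━━━━━━━━━━┏━━━━━━━━━━━━━━━━━━━━━━━━━━━┓  
             ┃ FileEditor                ┃  
             ┠───────────────────────────┨  
             ┃█onst fs = require('fs'); ▲┃  
             ┃const path = require('path█┃  
             ┃                          ░┃  


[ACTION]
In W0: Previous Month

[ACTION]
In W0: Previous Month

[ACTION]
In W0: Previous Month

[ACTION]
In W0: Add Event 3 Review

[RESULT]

                                            
                                            
                                            
                                            
                                            
                                            
━━━━━━━━━━━━━━━━━━━━━━┓                     
dget                  ┃                     
──────────────────────┨                     
eptember 2021         ┃                     
 Fr Sa Su             ┃                     
  3*  4  5            ┃                     
 10 11 12             ┃                     
 17 18 19             ┃                     
 24 25 26             ┃                     
                      ┃                     
━━━━━━━━━━━━━┏━━━━━━━━━━━━━━━━━━━━━━━━━━━┓  
             ┃ FileEditor                ┃  
             ┠───────────────────────────┨  
             ┃█onst fs = require('fs'); ▲┃  
             ┃const path = require('path█┃  
             ┃                          ░┃  


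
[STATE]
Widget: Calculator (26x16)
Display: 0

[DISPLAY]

                         0
┌───┬───┬───┬───┐         
│ 7 │ 8 │ 9 │ ÷ │         
├───┼───┼───┼───┤         
│ 4 │ 5 │ 6 │ × │         
├───┼───┼───┼───┤         
│ 1 │ 2 │ 3 │ - │         
├───┼───┼───┼───┤         
│ 0 │ . │ = │ + │         
├───┼───┼───┼───┤         
│ C │ MC│ MR│ M+│         
└───┴───┴───┴───┘         
                          
                          
                          
                          


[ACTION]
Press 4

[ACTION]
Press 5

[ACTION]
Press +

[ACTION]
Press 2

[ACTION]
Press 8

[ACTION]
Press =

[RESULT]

                        73
┌───┬───┬───┬───┐         
│ 7 │ 8 │ 9 │ ÷ │         
├───┼───┼───┼───┤         
│ 4 │ 5 │ 6 │ × │         
├───┼───┼───┼───┤         
│ 1 │ 2 │ 3 │ - │         
├───┼───┼───┼───┤         
│ 0 │ . │ = │ + │         
├───┼───┼───┼───┤         
│ C │ MC│ MR│ M+│         
└───┴───┴───┴───┘         
                          
                          
                          
                          


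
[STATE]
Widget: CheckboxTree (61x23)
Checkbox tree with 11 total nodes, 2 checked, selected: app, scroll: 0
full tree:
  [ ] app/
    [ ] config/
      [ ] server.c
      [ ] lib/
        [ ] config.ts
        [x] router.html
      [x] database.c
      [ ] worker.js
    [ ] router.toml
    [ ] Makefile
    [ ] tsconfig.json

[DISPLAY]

>[-] app/                                                    
   [-] config/                                               
     [ ] server.c                                            
     [-] lib/                                                
       [ ] config.ts                                         
       [x] router.html                                       
     [x] database.c                                          
     [ ] worker.js                                           
   [ ] router.toml                                           
   [ ] Makefile                                              
   [ ] tsconfig.json                                         
                                                             
                                                             
                                                             
                                                             
                                                             
                                                             
                                                             
                                                             
                                                             
                                                             
                                                             
                                                             


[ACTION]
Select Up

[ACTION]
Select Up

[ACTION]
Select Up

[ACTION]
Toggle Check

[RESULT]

>[x] app/                                                    
   [x] config/                                               
     [x] server.c                                            
     [x] lib/                                                
       [x] config.ts                                         
       [x] router.html                                       
     [x] database.c                                          
     [x] worker.js                                           
   [x] router.toml                                           
   [x] Makefile                                              
   [x] tsconfig.json                                         
                                                             
                                                             
                                                             
                                                             
                                                             
                                                             
                                                             
                                                             
                                                             
                                                             
                                                             
                                                             


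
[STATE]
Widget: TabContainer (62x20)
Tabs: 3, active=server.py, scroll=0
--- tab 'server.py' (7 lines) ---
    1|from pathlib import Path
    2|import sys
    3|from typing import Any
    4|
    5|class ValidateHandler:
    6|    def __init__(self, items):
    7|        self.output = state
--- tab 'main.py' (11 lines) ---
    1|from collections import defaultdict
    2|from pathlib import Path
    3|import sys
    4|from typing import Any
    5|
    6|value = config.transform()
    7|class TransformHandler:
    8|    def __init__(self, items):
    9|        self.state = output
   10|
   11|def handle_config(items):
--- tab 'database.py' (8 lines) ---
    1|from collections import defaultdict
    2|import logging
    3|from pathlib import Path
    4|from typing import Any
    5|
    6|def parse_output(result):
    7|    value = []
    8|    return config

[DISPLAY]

[server.py]│ main.py │ database.py                            
──────────────────────────────────────────────────────────────
from pathlib import Path                                      
import sys                                                    
from typing import Any                                        
                                                              
class ValidateHandler:                                        
    def __init__(self, items):                                
        self.output = state                                   
                                                              
                                                              
                                                              
                                                              
                                                              
                                                              
                                                              
                                                              
                                                              
                                                              
                                                              


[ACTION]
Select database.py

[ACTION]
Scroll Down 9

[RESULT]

 server.py │ main.py │[database.py]                           
──────────────────────────────────────────────────────────────
    return config                                             
                                                              
                                                              
                                                              
                                                              
                                                              
                                                              
                                                              
                                                              
                                                              
                                                              
                                                              
                                                              
                                                              
                                                              
                                                              
                                                              
                                                              


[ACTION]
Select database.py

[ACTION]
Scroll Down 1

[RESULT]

 server.py │ main.py │[database.py]                           
──────────────────────────────────────────────────────────────
import logging                                                
from pathlib import Path                                      
from typing import Any                                        
                                                              
def parse_output(result):                                     
    value = []                                                
    return config                                             
                                                              
                                                              
                                                              
                                                              
                                                              
                                                              
                                                              
                                                              
                                                              
                                                              
                                                              


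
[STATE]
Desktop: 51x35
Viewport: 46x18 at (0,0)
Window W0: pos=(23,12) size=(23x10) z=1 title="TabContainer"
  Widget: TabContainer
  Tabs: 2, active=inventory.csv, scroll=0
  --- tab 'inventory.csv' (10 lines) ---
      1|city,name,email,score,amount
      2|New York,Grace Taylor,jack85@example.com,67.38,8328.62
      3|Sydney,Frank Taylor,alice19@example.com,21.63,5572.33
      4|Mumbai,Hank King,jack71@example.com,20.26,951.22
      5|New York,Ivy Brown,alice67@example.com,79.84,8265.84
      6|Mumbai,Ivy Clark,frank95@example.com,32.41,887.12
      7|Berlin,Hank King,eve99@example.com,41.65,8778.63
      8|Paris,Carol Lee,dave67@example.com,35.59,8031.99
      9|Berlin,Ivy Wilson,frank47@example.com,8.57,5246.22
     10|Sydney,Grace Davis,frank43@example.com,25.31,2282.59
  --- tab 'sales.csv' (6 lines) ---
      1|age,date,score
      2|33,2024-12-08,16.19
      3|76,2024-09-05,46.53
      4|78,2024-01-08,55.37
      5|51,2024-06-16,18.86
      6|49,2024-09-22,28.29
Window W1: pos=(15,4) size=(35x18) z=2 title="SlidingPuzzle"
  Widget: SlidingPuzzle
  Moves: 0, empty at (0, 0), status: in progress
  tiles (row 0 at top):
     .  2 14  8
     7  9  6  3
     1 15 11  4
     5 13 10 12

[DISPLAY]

                                              
                                              
                                              
                                              
               ┏━━━━━━━━━━━━━━━━━━━━━━━━━━━━━━
               ┃ SlidingPuzzle                
               ┠──────────────────────────────
               ┃┌────┬────┬────┬────┐         
               ┃│    │  2 │ 14 │  8 │         
               ┃├────┼────┼────┼────┤         
               ┃│  7 │  9 │  6 │  3 │         
               ┃├────┼────┼────┼────┤         
               ┃│  1 │ 15 │ 11 │  4 │         
               ┃├────┼────┼────┼────┤         
               ┃│  5 │ 13 │ 10 │ 12 │         
               ┃└────┴────┴────┴────┘         
               ┃Moves: 0                      
               ┃                              


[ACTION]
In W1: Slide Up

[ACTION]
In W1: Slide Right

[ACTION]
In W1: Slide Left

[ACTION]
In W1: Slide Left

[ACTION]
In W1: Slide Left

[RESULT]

                                              
                                              
                                              
                                              
               ┏━━━━━━━━━━━━━━━━━━━━━━━━━━━━━━
               ┃ SlidingPuzzle                
               ┠──────────────────────────────
               ┃┌────┬────┬────┬────┐         
               ┃│  7 │  2 │ 14 │  8 │         
               ┃├────┼────┼────┼────┤         
               ┃│  9 │  6 │  3 │    │         
               ┃├────┼────┼────┼────┤         
               ┃│  1 │ 15 │ 11 │  4 │         
               ┃├────┼────┼────┼────┤         
               ┃│  5 │ 13 │ 10 │ 12 │         
               ┃└────┴────┴────┴────┘         
               ┃Moves: 4                      
               ┃                              
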